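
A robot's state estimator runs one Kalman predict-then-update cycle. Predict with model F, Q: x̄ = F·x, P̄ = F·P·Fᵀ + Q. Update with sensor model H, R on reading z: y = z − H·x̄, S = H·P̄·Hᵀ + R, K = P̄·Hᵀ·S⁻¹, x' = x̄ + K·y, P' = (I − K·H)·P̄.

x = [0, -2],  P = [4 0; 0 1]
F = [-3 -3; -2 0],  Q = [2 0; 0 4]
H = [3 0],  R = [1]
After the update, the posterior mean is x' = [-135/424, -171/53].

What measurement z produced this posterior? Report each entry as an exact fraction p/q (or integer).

z = [-1]

x̄ = F·x = [6, 0]
P̄ = F·P·Fᵀ + Q = [47 24; 24 20]
S = H·P̄·Hᵀ + R = [424]
K = P̄·Hᵀ·S⁻¹ = [141/424; 9/53]
x' − x̄ = [-2679/424, -171/53] = K·y
y = (KᵀK)⁻¹·Kᵀ·(x' − x̄) = [-19]
z = y + H·x̄ = [-19] + [18] = [-1]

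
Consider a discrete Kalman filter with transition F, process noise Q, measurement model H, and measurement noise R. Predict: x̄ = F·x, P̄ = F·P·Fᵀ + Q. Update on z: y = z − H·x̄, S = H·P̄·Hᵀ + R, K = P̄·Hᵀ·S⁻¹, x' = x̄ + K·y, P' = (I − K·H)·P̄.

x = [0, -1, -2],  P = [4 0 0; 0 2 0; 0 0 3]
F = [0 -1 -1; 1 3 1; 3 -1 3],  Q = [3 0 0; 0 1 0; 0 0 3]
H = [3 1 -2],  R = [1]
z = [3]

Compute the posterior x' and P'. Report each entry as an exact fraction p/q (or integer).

x̄ = F·x = [3, -5, -5]
P̄ = F·P·Fᵀ + Q = [8 -9 -7; -9 26 15; -7 15 68]
y = z − H·x̄ = [-11]
S = H·P̄·Hᵀ + R = [341]
K = P̄·Hᵀ·S⁻¹ = [29/341; -1/11; -142/341]
x' = x̄ + K·y = [64/31, -4, -13/31]
P' = (I − K·H)·P̄ = [1887/341 -70/11 1731/341; -70/11 255/11 23/11; 1731/341 23/11 3024/341]

x' = [64/31, -4, -13/31]
P' = [1887/341 -70/11 1731/341; -70/11 255/11 23/11; 1731/341 23/11 3024/341]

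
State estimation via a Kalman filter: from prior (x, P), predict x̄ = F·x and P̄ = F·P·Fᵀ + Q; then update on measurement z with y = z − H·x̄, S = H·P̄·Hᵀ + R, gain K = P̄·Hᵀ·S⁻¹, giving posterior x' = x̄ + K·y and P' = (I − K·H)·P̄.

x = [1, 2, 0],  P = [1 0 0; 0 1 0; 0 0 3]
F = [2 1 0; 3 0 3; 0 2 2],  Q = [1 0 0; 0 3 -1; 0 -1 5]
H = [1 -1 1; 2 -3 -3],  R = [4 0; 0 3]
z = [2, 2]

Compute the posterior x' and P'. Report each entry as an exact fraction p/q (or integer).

x' = [35227/10300, 3228/2575, 3967/10300]
P' = [28707/5150 11496/2575 -3753/5150; 11496/2575 11601/2575 -3459/2575; -3753/5150 -3459/2575 5237/5150]

x̄ = F·x = [4, 3, 4]
P̄ = F·P·Fᵀ + Q = [6 6 2; 6 39 17; 2 17 21]
y = z − H·x̄ = [-3, 15]
S = H·P̄·Hᵀ + R = [28 34; 34 777]
K = P̄·Hᵀ·S⁻¹ = [981/10300 -101/5150; -891/2575 -478/2575; 4201/10300 -821/5150]
x' = x̄ + K·y = [35227/10300, 3228/2575, 3967/10300]
P' = (I − K·H)·P̄ = [28707/5150 11496/2575 -3753/5150; 11496/2575 11601/2575 -3459/2575; -3753/5150 -3459/2575 5237/5150]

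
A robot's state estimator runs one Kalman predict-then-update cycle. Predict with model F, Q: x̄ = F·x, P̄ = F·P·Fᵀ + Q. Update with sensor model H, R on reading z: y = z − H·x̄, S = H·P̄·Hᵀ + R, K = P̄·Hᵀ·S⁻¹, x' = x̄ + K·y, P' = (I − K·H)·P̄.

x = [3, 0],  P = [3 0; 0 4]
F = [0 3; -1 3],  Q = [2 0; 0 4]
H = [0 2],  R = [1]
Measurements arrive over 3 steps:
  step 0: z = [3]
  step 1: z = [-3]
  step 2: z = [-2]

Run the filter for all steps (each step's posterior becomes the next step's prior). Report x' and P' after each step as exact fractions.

step 0: x̄ = F·x = [0, -3]
step 0: P̄ = F·P·Fᵀ + Q = [38 36; 36 43]
step 0: y = z − H·x̄ = [9]
step 0: S = H·P̄·Hᵀ + R = [173]
step 0: K = P̄·Hᵀ·S⁻¹ = [72/173; 86/173]
step 0: x' = x̄ + K·y = [648/173, 255/173]
step 0: P' = (I − K·H)·P̄ = [1390/173 36/173; 36/173 43/173]
step 1: x̄ = F·x = [765/173, 117/173]
step 1: P̄ = F·P·Fᵀ + Q = [733/173 279/173; 279/173 2253/173]
step 1: y = z − H·x̄ = [-753/173]
step 1: S = H·P̄·Hᵀ + R = [9185/173]
step 1: K = P̄·Hᵀ·S⁻¹ = [558/9185; 4506/9185]
step 1: x' = x̄ + K·y = [38187/9185, -13401/9185]
step 1: P' = (I − K·H)·P̄ = [37117/9185 279/9185; 279/9185 2253/9185]
step 2: x̄ = F·x = [-40203/9185, -15678/1837]
step 2: P̄ = F·P·Fᵀ + Q = [38647/9185 3888/1837; 3888/1837 18492/1837]
step 2: y = z − H·x̄ = [27682/1837]
step 2: S = H·P̄·Hᵀ + R = [75805/1837]
step 2: K = P̄·Hᵀ·S⁻¹ = [7776/75805; 36984/75805]
step 2: x' = x̄ + K·y = [-214623/75805, -89646/75805]
step 2: P' = (I − K·H)·P̄ = [286043/75805 3888/75805; 3888/75805 18492/75805]

step 0: x' = [648/173, 255/173], P' = [1390/173 36/173; 36/173 43/173]
step 1: x' = [38187/9185, -13401/9185], P' = [37117/9185 279/9185; 279/9185 2253/9185]
step 2: x' = [-214623/75805, -89646/75805], P' = [286043/75805 3888/75805; 3888/75805 18492/75805]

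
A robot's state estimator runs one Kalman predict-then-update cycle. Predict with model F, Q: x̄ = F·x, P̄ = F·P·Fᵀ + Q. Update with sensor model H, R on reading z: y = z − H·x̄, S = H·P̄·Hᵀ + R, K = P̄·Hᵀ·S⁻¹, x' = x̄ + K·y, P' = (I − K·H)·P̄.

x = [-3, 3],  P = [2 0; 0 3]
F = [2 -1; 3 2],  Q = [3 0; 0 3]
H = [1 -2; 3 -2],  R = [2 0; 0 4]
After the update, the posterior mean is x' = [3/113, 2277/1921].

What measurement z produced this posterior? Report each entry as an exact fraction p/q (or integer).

z = [-3, -1]

x̄ = F·x = [-9, -3]
P̄ = F·P·Fᵀ + Q = [14 6; 6 33]
S = H·P̄·Hᵀ + R = [124 126; 126 190]
K = P̄·Hᵀ·S⁻¹ = [-50/113 51/113; -1338/1921 402/1921]
x' − x̄ = [1020/113, 8040/1921] = K·y
y = (KᵀK)⁻¹·Kᵀ·(x' − x̄) = [0, 20]
z = y + H·x̄ = [0, 20] + [-3, -21] = [-3, -1]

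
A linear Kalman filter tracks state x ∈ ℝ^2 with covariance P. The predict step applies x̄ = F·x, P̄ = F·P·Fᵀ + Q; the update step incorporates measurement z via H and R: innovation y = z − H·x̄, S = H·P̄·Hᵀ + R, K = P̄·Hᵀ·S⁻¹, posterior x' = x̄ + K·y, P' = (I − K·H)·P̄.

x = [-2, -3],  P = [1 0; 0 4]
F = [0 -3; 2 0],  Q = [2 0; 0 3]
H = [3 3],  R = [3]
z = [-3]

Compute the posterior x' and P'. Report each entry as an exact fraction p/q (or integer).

x̄ = F·x = [9, -4]
P̄ = F·P·Fᵀ + Q = [38 0; 0 7]
y = z − H·x̄ = [-18]
S = H·P̄·Hᵀ + R = [408]
K = P̄·Hᵀ·S⁻¹ = [19/68; 7/136]
x' = x̄ + K·y = [135/34, -335/68]
P' = (I − K·H)·P̄ = [209/34 -399/68; -399/68 805/136]

x' = [135/34, -335/68]
P' = [209/34 -399/68; -399/68 805/136]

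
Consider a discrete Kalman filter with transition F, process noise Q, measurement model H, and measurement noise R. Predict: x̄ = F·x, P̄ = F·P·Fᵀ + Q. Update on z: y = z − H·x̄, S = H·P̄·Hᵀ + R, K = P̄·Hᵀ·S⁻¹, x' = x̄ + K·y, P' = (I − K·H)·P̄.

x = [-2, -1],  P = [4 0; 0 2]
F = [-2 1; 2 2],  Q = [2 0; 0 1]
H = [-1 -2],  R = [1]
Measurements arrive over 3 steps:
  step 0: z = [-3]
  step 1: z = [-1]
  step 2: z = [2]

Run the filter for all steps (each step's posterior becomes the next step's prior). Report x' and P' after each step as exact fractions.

step 0: x' = [171/73, 18/73], P' = [1444/73 -724/73; -724/73 381/73]
step 1: x' = [-5359/444, 2221/333], P' = [12147/148 -4469/111; -4469/111 6653/333]
step 2: x' = [-108043/19678, 19038/9839], P' = [1981898/9839 -975017/9839; -975017/9839 481919/9839]

step 0: x̄ = F·x = [3, -6]
step 0: P̄ = F·P·Fᵀ + Q = [20 -12; -12 25]
step 0: y = z − H·x̄ = [-12]
step 0: S = H·P̄·Hᵀ + R = [73]
step 0: K = P̄·Hᵀ·S⁻¹ = [4/73; -38/73]
step 0: x' = x̄ + K·y = [171/73, 18/73]
step 0: P' = (I − K·H)·P̄ = [1444/73 -724/73; -724/73 381/73]
step 1: x̄ = F·x = [-324/73, 378/73]
step 1: P̄ = F·P·Fᵀ + Q = [9199/73 -3566/73; -3566/73 1581/73]
step 1: y = z − H·x̄ = [359/73]
step 1: S = H·P̄·Hᵀ + R = [1332/73]
step 1: K = P̄·Hᵀ·S⁻¹ = [-689/444; 101/333]
step 1: x' = x̄ + K·y = [-5359/444, 2221/333]
step 1: P' = (I − K·H)·P̄ = [12147/148 -4469/111; -4469/111 6653/333]
step 2: x̄ = F·x = [20519/666, -7193/666]
step 2: P̄ = F·P·Fᵀ + Q = [170270/333 -69203/333; -69203/333 29012/333]
step 2: y = z − H·x̄ = [7465/666]
step 2: S = H·P̄·Hᵀ + R = [9839/333]
step 2: K = P̄·Hᵀ·S⁻¹ = [-31864/9839; 11179/9839]
step 2: x' = x̄ + K·y = [-108043/19678, 19038/9839]
step 2: P' = (I − K·H)·P̄ = [1981898/9839 -975017/9839; -975017/9839 481919/9839]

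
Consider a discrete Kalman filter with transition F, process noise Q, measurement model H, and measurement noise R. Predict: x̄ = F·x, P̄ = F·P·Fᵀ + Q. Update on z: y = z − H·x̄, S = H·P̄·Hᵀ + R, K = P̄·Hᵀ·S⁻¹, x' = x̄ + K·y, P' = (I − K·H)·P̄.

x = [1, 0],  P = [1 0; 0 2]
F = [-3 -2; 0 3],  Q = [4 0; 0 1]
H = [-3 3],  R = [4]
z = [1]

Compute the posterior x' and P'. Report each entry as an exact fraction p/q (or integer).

x' = [-237/145, -186/145]
P' = [2379/580 2247/580; 2247/580 2371/580]

x̄ = F·x = [-3, 0]
P̄ = F·P·Fᵀ + Q = [21 -12; -12 19]
y = z − H·x̄ = [-8]
S = H·P̄·Hᵀ + R = [580]
K = P̄·Hᵀ·S⁻¹ = [-99/580; 93/580]
x' = x̄ + K·y = [-237/145, -186/145]
P' = (I − K·H)·P̄ = [2379/580 2247/580; 2247/580 2371/580]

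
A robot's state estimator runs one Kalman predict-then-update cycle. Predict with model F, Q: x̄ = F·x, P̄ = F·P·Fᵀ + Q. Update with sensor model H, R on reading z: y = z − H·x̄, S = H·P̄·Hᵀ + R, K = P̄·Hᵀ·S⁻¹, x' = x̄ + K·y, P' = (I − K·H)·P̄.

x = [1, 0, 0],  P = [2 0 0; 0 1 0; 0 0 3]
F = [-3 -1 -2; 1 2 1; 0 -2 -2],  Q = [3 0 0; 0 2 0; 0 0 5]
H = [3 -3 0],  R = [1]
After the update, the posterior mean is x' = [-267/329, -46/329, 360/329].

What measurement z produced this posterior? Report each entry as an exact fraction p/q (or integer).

x̄ = F·x = [-3, 1, 0]
P̄ = F·P·Fᵀ + Q = [34 -14 14; -14 11 -10; 14 -10 21]
S = H·P̄·Hᵀ + R = [658]
K = P̄·Hᵀ·S⁻¹ = [72/329; -75/658; 36/329]
x' − x̄ = [720/329, -375/329, 360/329] = K·y
y = (KᵀK)⁻¹·Kᵀ·(x' − x̄) = [10]
z = y + H·x̄ = [10] + [-12] = [-2]

z = [-2]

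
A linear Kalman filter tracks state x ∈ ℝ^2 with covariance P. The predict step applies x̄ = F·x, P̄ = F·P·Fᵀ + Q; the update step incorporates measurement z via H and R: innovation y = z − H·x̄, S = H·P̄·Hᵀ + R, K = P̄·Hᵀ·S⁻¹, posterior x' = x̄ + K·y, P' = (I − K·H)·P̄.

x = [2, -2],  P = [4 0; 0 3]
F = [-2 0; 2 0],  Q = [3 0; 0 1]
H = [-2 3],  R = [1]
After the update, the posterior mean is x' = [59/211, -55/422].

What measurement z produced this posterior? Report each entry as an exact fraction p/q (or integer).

x̄ = F·x = [-4, 4]
P̄ = F·P·Fᵀ + Q = [19 -16; -16 17]
S = H·P̄·Hᵀ + R = [422]
K = P̄·Hᵀ·S⁻¹ = [-43/211; 83/422]
x' − x̄ = [903/211, -1743/422] = K·y
y = (KᵀK)⁻¹·Kᵀ·(x' − x̄) = [-21]
z = y + H·x̄ = [-21] + [20] = [-1]

z = [-1]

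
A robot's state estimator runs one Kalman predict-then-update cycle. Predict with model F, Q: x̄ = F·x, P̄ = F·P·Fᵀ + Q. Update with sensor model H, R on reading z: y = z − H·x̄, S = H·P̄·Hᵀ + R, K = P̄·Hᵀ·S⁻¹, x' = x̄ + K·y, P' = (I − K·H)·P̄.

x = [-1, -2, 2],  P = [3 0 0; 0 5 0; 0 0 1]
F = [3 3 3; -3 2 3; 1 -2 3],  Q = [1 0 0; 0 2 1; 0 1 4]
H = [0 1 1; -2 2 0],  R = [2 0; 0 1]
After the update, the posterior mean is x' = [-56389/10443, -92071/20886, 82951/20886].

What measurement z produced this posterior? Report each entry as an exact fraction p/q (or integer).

x̄ = F·x = [-3, 5, 9]
P̄ = F·P·Fᵀ + Q = [82 12 -12; 12 58 -19; -12 -19 36]
S = H·P̄·Hᵀ + R = [58 78; 78 465]
K = P̄·Hᵀ·S⁻¹ = [1820/3481 -4060/10443; 3653/6962 1147/10443; 2999/6962 -1069/10443]
x' − x̄ = [-25060/10443, -196501/20886, -105023/20886] = K·y
y = (KᵀK)⁻¹·Kᵀ·(x' − x̄) = [-15, -14]
z = y + H·x̄ = [-15, -14] + [14, 16] = [-1, 2]

z = [-1, 2]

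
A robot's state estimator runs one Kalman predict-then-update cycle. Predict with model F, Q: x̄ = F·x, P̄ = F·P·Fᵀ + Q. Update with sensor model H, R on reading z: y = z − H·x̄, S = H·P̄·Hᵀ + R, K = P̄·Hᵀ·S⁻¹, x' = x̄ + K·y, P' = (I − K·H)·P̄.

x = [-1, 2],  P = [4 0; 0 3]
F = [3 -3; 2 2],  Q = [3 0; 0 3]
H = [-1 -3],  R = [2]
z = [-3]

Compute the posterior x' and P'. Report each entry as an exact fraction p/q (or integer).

x' = [-2943/383, 1360/383]
P' = [18222/383 -6018/383; -6018/383 2072/383]

x̄ = F·x = [-9, 2]
P̄ = F·P·Fᵀ + Q = [66 6; 6 31]
y = z − H·x̄ = [-6]
S = H·P̄·Hᵀ + R = [383]
K = P̄·Hᵀ·S⁻¹ = [-84/383; -99/383]
x' = x̄ + K·y = [-2943/383, 1360/383]
P' = (I − K·H)·P̄ = [18222/383 -6018/383; -6018/383 2072/383]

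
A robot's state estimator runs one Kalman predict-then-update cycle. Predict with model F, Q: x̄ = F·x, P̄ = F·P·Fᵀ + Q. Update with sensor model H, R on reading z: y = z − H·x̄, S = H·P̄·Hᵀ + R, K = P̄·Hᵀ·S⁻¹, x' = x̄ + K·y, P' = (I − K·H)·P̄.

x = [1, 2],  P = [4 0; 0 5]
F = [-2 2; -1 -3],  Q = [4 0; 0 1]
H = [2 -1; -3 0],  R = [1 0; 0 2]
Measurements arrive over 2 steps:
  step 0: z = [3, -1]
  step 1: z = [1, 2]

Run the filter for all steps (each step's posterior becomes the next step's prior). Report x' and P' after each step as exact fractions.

step 0: x̄ = F·x = [2, -7]
step 0: P̄ = F·P·Fᵀ + Q = [40 -22; -22 50]
step 0: y = z − H·x̄ = [-8, 5]
step 0: S = H·P̄·Hᵀ + R = [299 -306; -306 362]
step 0: K = P̄·Hᵀ·S⁻¹ = [102/7301 -2334/7301; -988/1043 -645/1043]
step 0: x' = x̄ + K·y = [2116/7301, -2622/1043]
step 0: P' = (I − K·H)·P̄ = [1556/7301 430/1043; 430/1043 264/149]
step 1: x̄ = F·x = [-40940/7301, 52946/7301]
step 1: P̄ = F·P·Fᵀ + Q = [63092/7301 -62464/7301; -62464/7301 143341/7301]
step 1: y = z − H·x̄ = [142127/7301, -108218/7301]
step 1: S = H·P̄·Hᵀ + R = [652866/7301 -565944/7301; -565944/7301 582430/7301]
step 1: K = P̄·Hᵀ·S⁻¹ = [94324/2053011 -191842/684337; -1145837/1368674 -336522/684337]
step 1: x' = x̄ + K·y = [-1145324/2053011, -2404203/1368674]
step 1: P' = (I − K·H)·P̄ = [383684/2053011 224348/684337; 224348/684337 2043229/1368674]

step 0: x' = [2116/7301, -2622/1043], P' = [1556/7301 430/1043; 430/1043 264/149]
step 1: x' = [-1145324/2053011, -2404203/1368674], P' = [383684/2053011 224348/684337; 224348/684337 2043229/1368674]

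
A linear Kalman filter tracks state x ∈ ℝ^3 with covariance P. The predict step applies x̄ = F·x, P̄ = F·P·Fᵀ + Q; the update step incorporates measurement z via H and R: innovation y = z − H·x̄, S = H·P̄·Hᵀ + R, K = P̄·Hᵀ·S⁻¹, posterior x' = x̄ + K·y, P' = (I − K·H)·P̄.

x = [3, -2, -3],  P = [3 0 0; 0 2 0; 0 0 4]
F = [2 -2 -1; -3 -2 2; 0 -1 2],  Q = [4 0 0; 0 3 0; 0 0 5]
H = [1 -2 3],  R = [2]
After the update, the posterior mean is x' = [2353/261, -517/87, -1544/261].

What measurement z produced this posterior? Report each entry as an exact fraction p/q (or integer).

x̄ = F·x = [13, -11, -4]
P̄ = F·P·Fᵀ + Q = [28 -18 -4; -18 54 20; -4 20 23]
S = H·P̄·Hᵀ + R = [261]
K = P̄·Hᵀ·S⁻¹ = [52/261; -22/87; 25/261]
x' − x̄ = [-1040/261, 440/87, -500/261] = K·y
y = (KᵀK)⁻¹·Kᵀ·(x' − x̄) = [-20]
z = y + H·x̄ = [-20] + [23] = [3]

z = [3]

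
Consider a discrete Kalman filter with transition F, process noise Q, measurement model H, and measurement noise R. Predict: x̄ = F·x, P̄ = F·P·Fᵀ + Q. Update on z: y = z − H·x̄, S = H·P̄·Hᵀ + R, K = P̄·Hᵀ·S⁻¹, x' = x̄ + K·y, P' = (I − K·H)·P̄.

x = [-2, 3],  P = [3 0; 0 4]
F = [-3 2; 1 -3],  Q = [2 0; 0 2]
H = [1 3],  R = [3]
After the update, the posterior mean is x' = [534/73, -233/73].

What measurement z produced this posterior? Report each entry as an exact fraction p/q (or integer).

z = [-2]

x̄ = F·x = [12, -11]
P̄ = F·P·Fᵀ + Q = [45 -33; -33 41]
S = H·P̄·Hᵀ + R = [219]
K = P̄·Hᵀ·S⁻¹ = [-18/73; 30/73]
x' − x̄ = [-342/73, 570/73] = K·y
y = (KᵀK)⁻¹·Kᵀ·(x' − x̄) = [19]
z = y + H·x̄ = [19] + [-21] = [-2]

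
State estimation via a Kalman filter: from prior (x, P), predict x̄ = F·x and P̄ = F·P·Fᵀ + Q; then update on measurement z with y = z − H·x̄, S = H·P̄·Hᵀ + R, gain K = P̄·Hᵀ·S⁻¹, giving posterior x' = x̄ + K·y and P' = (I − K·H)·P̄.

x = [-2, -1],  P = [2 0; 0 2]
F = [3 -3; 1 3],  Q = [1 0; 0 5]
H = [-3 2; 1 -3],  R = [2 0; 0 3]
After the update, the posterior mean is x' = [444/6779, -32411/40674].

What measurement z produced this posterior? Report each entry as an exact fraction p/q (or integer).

z = [-2, 2]

x̄ = F·x = [-3, -5]
P̄ = F·P·Fᵀ + Q = [37 -12; -12 25]
S = H·P̄·Hᵀ + R = [579 -393; -393 337]
K = P̄·Hᵀ·S⁻¹ = [-2801/6779 -1798/6779; -5209/40674 -5525/13558]
x' − x̄ = [20781/6779, 170959/40674] = K·y
y = (KᵀK)⁻¹·Kᵀ·(x' − x̄) = [-1, -10]
z = y + H·x̄ = [-1, -10] + [-1, 12] = [-2, 2]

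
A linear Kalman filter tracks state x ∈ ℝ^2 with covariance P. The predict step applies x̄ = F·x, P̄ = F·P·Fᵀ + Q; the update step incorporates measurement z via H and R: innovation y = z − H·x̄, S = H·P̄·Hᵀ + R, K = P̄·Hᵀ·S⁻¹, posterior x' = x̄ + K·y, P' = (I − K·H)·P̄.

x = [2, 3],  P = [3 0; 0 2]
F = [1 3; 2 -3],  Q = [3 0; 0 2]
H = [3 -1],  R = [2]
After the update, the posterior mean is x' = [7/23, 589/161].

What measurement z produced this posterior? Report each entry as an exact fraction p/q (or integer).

z = [-3]

x̄ = F·x = [11, -5]
P̄ = F·P·Fᵀ + Q = [24 -12; -12 32]
S = H·P̄·Hᵀ + R = [322]
K = P̄·Hᵀ·S⁻¹ = [6/23; -34/161]
x' − x̄ = [-246/23, 1394/161] = K·y
y = (KᵀK)⁻¹·Kᵀ·(x' − x̄) = [-41]
z = y + H·x̄ = [-41] + [38] = [-3]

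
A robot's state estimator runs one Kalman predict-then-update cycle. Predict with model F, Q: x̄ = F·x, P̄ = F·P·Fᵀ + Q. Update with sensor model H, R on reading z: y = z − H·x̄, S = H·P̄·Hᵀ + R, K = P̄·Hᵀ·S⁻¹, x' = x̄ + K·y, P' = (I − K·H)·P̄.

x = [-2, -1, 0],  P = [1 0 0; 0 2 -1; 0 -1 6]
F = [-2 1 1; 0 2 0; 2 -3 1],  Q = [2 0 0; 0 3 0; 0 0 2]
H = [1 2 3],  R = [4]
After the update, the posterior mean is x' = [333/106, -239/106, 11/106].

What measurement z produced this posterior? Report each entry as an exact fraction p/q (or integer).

x̄ = F·x = [3, -2, -1]
P̄ = F·P·Fᵀ + Q = [12 2 -2; 2 11 -14; -2 -14 36]
S = H·P̄·Hᵀ + R = [212]
K = P̄·Hᵀ·S⁻¹ = [5/106; -9/106; 39/106]
x' − x̄ = [15/106, -27/106, 117/106] = K·y
y = (KᵀK)⁻¹·Kᵀ·(x' − x̄) = [3]
z = y + H·x̄ = [3] + [-4] = [-1]

z = [-1]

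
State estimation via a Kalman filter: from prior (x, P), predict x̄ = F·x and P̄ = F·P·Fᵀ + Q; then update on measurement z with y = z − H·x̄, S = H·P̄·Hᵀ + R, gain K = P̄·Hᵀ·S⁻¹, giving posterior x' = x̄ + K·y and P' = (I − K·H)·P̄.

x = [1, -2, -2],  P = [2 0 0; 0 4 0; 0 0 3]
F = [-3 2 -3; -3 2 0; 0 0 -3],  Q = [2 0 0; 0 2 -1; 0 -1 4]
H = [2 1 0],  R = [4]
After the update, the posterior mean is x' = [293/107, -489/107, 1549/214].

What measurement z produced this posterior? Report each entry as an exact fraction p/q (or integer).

x̄ = F·x = [-1, -7, 6]
P̄ = F·P·Fᵀ + Q = [63 34 27; 34 36 -1; 27 -1 31]
S = H·P̄·Hᵀ + R = [428]
K = P̄·Hᵀ·S⁻¹ = [40/107; 26/107; 53/428]
x' − x̄ = [400/107, 260/107, 265/214] = K·y
y = (KᵀK)⁻¹·Kᵀ·(x' − x̄) = [10]
z = y + H·x̄ = [10] + [-9] = [1]

z = [1]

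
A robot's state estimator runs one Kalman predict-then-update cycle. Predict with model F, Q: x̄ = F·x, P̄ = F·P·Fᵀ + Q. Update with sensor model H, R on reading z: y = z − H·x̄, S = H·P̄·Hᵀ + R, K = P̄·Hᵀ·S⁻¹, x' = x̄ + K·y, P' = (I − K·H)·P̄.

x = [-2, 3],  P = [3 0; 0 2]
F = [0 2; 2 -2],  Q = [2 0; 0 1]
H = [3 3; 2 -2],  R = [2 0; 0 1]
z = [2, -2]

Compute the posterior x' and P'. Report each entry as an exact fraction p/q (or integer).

x̄ = F·x = [6, -10]
P̄ = F·P·Fᵀ + Q = [10 -8; -8 21]
y = z − H·x̄ = [14, -34]
S = H·P̄·Hᵀ + R = [137 -66; -66 189]
K = P̄·Hᵀ·S⁻¹ = [390/2393 592/2393; 1181/7179 -5372/21537]
x' = x̄ + K·y = [-310/2393, 16880/21537]
P' = (I − K·H)·P̄ = [278/2393 -18/2393; -18/2393 2524/21537]

x' = [-310/2393, 16880/21537]
P' = [278/2393 -18/2393; -18/2393 2524/21537]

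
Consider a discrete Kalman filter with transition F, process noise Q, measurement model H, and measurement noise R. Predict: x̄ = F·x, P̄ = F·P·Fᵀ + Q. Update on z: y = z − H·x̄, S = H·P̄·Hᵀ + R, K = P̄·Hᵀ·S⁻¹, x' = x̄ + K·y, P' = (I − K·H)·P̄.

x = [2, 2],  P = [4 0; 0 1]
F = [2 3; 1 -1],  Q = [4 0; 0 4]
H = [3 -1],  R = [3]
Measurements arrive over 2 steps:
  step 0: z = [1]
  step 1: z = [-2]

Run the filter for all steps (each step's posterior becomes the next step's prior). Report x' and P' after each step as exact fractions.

step 0: x' = [52/243, -58/81], P' = [323/243 241/81; 241/81 239/27]
step 1: x' = [-66813/152962, 53488/76481], P' = [233905/305924 103443/76481; 103443/76481 323268/76481]

step 0: x̄ = F·x = [10, 0]
step 0: P̄ = F·P·Fᵀ + Q = [29 5; 5 9]
step 0: y = z − H·x̄ = [-29]
step 0: S = H·P̄·Hᵀ + R = [243]
step 0: K = P̄·Hᵀ·S⁻¹ = [82/243; 2/81]
step 0: x' = x̄ + K·y = [52/243, -58/81]
step 0: P' = (I − K·H)·P̄ = [323/243 241/81; 241/81 239/27]
step 1: x̄ = F·x = [-418/243, 226/243]
step 1: P̄ = F·P·Fᵀ + Q = [30299/243 -5084/243; -5084/243 2000/243]
step 1: y = z − H·x̄ = [994/243]
step 1: S = H·P̄·Hᵀ + R = [305924/243]
step 1: K = P̄·Hᵀ·S⁻¹ = [95981/305924; -4313/76481]
step 1: x' = x̄ + K·y = [-66813/152962, 53488/76481]
step 1: P' = (I − K·H)·P̄ = [233905/305924 103443/76481; 103443/76481 323268/76481]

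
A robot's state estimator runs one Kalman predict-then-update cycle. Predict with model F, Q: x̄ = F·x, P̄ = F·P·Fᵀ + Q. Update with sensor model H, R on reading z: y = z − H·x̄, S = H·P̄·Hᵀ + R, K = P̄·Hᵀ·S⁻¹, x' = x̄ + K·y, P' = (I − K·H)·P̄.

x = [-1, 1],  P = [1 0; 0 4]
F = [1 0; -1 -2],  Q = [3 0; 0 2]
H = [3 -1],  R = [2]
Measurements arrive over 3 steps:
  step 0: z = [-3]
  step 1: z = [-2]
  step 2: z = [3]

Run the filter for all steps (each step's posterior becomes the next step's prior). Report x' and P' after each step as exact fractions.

step 0: x̄ = F·x = [-1, -1]
step 0: P̄ = F·P·Fᵀ + Q = [4 -1; -1 19]
step 0: y = z − H·x̄ = [-1]
step 0: S = H·P̄·Hᵀ + R = [63]
step 0: K = P̄·Hᵀ·S⁻¹ = [13/63; -22/63]
step 0: x' = x̄ + K·y = [-76/63, -41/63]
step 0: P' = (I − K·H)·P̄ = [83/63 223/63; 223/63 713/63]
step 1: x̄ = F·x = [-76/63, 158/63]
step 1: P̄ = F·P·Fᵀ + Q = [272/63 -529/63; -529/63 3953/63]
step 1: y = z − H·x̄ = [260/63]
step 1: S = H·P̄·Hᵀ + R = [9701/63]
step 1: K = P̄·Hᵀ·S⁻¹ = [1345/9701; -5540/9701]
step 1: x' = x̄ + K·y = [-6152/9701, 1466/9701]
step 1: P' = (I − K·H)·P̄ = [13169/9701 36817/9701; 36817/9701 121531/9701]
step 2: x̄ = F·x = [-6152/9701, 3220/9701]
step 2: P̄ = F·P·Fᵀ + Q = [42272/9701 -86803/9701; -86803/9701 665963/9701]
step 2: y = z − H·x̄ = [50779/9701]
step 2: S = H·P̄·Hᵀ + R = [1586631/9701]
step 2: K = P̄·Hᵀ·S⁻¹ = [213619/1586631; -926372/1586631]
step 2: x' = x̄ + K·y = [111989/1586631, -4322368/1586631]
step 2: P' = (I − K·H)·P̄ = [2209771/1586631 6202075/1586631; 6202075/1586631 20458969/1586631]

step 0: x' = [-76/63, -41/63], P' = [83/63 223/63; 223/63 713/63]
step 1: x' = [-6152/9701, 1466/9701], P' = [13169/9701 36817/9701; 36817/9701 121531/9701]
step 2: x' = [111989/1586631, -4322368/1586631], P' = [2209771/1586631 6202075/1586631; 6202075/1586631 20458969/1586631]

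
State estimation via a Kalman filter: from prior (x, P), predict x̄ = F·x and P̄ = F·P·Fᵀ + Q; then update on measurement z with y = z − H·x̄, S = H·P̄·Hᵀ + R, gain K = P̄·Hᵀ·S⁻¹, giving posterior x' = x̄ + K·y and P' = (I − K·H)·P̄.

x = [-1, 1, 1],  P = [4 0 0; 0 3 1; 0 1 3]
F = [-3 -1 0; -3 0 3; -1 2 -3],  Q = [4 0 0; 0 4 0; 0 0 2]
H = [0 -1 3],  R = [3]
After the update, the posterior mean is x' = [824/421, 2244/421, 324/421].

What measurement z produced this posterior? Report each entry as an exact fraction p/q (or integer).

z = [-3]

x̄ = F·x = [2, 6, 0]
P̄ = F·P·Fᵀ + Q = [43 33 9; 33 67 -9; 9 -9 33]
S = H·P̄·Hᵀ + R = [421]
K = P̄·Hᵀ·S⁻¹ = [-6/421; -94/421; 108/421]
x' − x̄ = [-18/421, -282/421, 324/421] = K·y
y = (KᵀK)⁻¹·Kᵀ·(x' − x̄) = [3]
z = y + H·x̄ = [3] + [-6] = [-3]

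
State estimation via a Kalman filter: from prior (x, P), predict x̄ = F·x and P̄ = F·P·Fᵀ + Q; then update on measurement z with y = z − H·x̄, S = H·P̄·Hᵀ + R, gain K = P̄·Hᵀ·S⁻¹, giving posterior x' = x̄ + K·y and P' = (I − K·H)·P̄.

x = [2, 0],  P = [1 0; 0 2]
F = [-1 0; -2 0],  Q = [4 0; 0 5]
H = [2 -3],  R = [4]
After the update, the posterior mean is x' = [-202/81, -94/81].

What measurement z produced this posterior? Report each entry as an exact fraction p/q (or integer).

x̄ = F·x = [-2, -4]
P̄ = F·P·Fᵀ + Q = [5 2; 2 9]
S = H·P̄·Hᵀ + R = [81]
K = P̄·Hᵀ·S⁻¹ = [4/81; -23/81]
x' − x̄ = [-40/81, 230/81] = K·y
y = (KᵀK)⁻¹·Kᵀ·(x' − x̄) = [-10]
z = y + H·x̄ = [-10] + [8] = [-2]

z = [-2]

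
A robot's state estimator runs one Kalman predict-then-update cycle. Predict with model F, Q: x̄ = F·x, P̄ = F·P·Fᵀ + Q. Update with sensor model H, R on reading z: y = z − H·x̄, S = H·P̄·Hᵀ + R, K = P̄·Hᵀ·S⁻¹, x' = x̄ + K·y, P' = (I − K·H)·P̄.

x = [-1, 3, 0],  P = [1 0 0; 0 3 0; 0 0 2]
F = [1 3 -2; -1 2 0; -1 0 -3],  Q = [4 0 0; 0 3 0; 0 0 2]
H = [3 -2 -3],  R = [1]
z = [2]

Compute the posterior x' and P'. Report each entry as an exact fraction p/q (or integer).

x' = [1527/224, 93/14, 12/7]
P' = [6151/224 185/14 130/7; 185/14 104/7 23/7; 130/7 23/7 115/7]

x̄ = F·x = [8, 7, 1]
P̄ = F·P·Fᵀ + Q = [40 17 11; 17 16 1; 11 1 21]
y = z − H·x̄ = [-5]
S = H·P̄·Hᵀ + R = [224]
K = P̄·Hᵀ·S⁻¹ = [53/224; 1/14; -1/7]
x' = x̄ + K·y = [1527/224, 93/14, 12/7]
P' = (I − K·H)·P̄ = [6151/224 185/14 130/7; 185/14 104/7 23/7; 130/7 23/7 115/7]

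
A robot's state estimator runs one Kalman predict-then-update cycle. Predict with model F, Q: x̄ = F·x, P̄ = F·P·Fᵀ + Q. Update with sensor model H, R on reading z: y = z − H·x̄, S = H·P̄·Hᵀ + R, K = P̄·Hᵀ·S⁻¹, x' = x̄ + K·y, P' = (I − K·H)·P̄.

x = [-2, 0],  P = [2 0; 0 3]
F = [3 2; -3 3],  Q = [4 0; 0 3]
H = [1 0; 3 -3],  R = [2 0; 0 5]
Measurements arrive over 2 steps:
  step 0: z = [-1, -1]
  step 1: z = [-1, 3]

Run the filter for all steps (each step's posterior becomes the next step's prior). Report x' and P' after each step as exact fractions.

step 0: x' = [-8317/8172, -138/227], P' = [7429/4086 408/227; 408/227 528/227]
step 1: x' = [-792389/1636917, -2811823/2182556], P' = [871586/545639 816821/545639; 816821/545639 4193619/2182556]

step 0: x̄ = F·x = [-6, 6]
step 0: P̄ = F·P·Fᵀ + Q = [34 0; 0 48]
step 0: y = z − H·x̄ = [5, 35]
step 0: S = H·P̄·Hᵀ + R = [36 102; 102 743]
step 0: K = P̄·Hᵀ·S⁻¹ = [7429/8172 17/1362; 204/227 -72/227]
step 0: x' = x̄ + K·y = [-8317/8172, -138/227]
step 0: P' = (I − K·H)·P̄ = [7429/4086 408/227; 408/227 528/227]
step 1: x̄ = F·x = [-11629/2724, 3349/2724]
step 1: P̄ = F·P·Fᵀ + Q = [23261/454 1355/454; 1355/454 3607/454]
step 1: y = z − H·x̄ = [8905/2724, 8851/454]
step 1: S = H·P̄·Hᵀ + R = [24169/454 32859/227; 32859/227 109846/227]
step 1: K = P̄·Hᵀ·S⁻¹ = [435793/545639 32859/545639; 816821/1091278 -555801/2182556]
step 1: x' = x̄ + K·y = [-792389/1636917, -2811823/2182556]
step 1: P' = (I − K·H)·P̄ = [871586/545639 816821/545639; 816821/545639 4193619/2182556]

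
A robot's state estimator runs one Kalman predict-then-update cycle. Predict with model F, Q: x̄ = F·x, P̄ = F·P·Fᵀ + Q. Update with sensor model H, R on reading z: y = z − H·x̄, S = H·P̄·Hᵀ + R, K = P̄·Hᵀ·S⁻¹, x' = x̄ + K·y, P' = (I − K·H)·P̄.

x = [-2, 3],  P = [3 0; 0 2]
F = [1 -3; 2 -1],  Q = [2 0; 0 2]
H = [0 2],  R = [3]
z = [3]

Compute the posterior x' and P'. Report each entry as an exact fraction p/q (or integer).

x̄ = F·x = [-11, -7]
P̄ = F·P·Fᵀ + Q = [23 12; 12 16]
y = z − H·x̄ = [17]
S = H·P̄·Hᵀ + R = [67]
K = P̄·Hᵀ·S⁻¹ = [24/67; 32/67]
x' = x̄ + K·y = [-329/67, 75/67]
P' = (I − K·H)·P̄ = [965/67 36/67; 36/67 48/67]

x' = [-329/67, 75/67]
P' = [965/67 36/67; 36/67 48/67]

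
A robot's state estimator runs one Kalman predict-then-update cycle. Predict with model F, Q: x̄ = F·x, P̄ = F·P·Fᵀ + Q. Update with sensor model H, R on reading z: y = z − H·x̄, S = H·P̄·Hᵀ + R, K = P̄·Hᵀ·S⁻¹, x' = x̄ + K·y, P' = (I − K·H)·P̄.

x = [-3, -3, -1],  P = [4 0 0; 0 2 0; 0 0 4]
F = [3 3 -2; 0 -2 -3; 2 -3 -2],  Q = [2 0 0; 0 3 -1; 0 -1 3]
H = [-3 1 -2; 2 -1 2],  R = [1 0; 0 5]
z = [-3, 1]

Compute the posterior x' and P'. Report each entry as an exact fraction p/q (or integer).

x' = [-880/4293, 46511/4293, 30307/4293]
P' = [15208/4293 -5804/4293 -24250/4293; -5804/4293 182713/4293 99803/4293; -24250/4293 99803/4293 84979/4293]

x̄ = F·x = [-16, 9, 5]
P̄ = F·P·Fᵀ + Q = [72 12 22; 12 47 35; 22 35 53]
y = z − H·x̄ = [-50, 32]
S = H·P̄·Hᵀ + R = [960 -711; -711 540]
K = P̄·Hᵀ·S⁻¹ = [-976/1431 -2456/4293; 173/1431 1057/4293; 865/1431 4331/4293]
x' = x̄ + K·y = [-880/4293, 46511/4293, 30307/4293]
P' = (I − K·H)·P̄ = [15208/4293 -5804/4293 -24250/4293; -5804/4293 182713/4293 99803/4293; -24250/4293 99803/4293 84979/4293]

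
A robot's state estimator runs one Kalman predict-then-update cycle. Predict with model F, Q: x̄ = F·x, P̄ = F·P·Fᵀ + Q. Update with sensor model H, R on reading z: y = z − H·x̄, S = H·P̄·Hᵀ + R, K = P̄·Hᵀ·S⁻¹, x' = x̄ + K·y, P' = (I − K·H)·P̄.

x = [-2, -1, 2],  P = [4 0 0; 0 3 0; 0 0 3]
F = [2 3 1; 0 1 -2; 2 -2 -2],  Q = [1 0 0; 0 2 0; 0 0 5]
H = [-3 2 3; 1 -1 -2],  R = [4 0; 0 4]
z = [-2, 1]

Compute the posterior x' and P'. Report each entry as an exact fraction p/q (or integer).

x' = [-26513/12952, -46291/12952, -2483/12952]
P' = [87635/12952 73761/12952 28633/12952; 73761/12952 187835/12952 -52349/12952; 28633/12952 -52349/12952 59787/12952]

x̄ = F·x = [-5, -5, -6]
P̄ = F·P·Fᵀ + Q = [47 3 -8; 3 17 6; -8 6 45]
y = z − H·x̄ = [11, -11]
S = H·P̄·Hᵀ + R = [1080 -544; -544 298]
K = P̄·Hᵀ·S⁻¹ = [-7371/12952 -1356/1619; -665/12952 -293/1619; -2809/12952 -1206/1619]
x' = x̄ + K·y = [-26513/12952, -46291/12952, -2483/12952]
P' = (I − K·H)·P̄ = [87635/12952 73761/12952 28633/12952; 73761/12952 187835/12952 -52349/12952; 28633/12952 -52349/12952 59787/12952]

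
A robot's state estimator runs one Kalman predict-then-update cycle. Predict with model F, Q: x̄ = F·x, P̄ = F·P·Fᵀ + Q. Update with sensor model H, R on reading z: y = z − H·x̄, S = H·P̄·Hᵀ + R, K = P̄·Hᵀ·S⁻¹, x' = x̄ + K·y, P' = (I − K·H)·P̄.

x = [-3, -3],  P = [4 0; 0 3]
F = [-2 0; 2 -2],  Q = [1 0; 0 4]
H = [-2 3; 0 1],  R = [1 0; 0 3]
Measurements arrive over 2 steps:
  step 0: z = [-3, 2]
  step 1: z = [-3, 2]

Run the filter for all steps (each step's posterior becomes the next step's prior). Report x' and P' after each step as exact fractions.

step 0: x' = [13012/2831, 5824/2831], P' = [8115/2831 5136/2831; 5136/2831 3552/2831]
step 1: x' = [2342746/1976545, -181192/1976545], P' = [4601777/1976545 2854476/1976545; 2854476/1976545 1977528/1976545]

step 0: x̄ = F·x = [6, 0]
step 0: P̄ = F·P·Fᵀ + Q = [17 -16; -16 32]
step 0: y = z − H·x̄ = [9, 2]
step 0: S = H·P̄·Hᵀ + R = [549 128; 128 35]
step 0: K = P̄·Hᵀ·S⁻¹ = [-822/2831 1712/2831; 384/2831 1184/2831]
step 0: x' = x̄ + K·y = [13012/2831, 5824/2831]
step 0: P' = (I − K·H)·P̄ = [8115/2831 5136/2831; 5136/2831 3552/2831]
step 1: x̄ = F·x = [-26024/2831, 14376/2831]
step 1: P̄ = F·P·Fᵀ + Q = [35291/2831 -11916/2831; -11916/2831 16904/2831]
step 1: y = z − H·x̄ = [-103669/2831, -8714/2831]
step 1: S = H·P̄·Hᵀ + R = [439123/2831 74544/2831; 74544/2831 25397/2831]
step 1: K = P̄·Hᵀ·S⁻¹ = [-640126/1976545 951492/1976545; 223632/1976545 659176/1976545]
step 1: x' = x̄ + K·y = [2342746/1976545, -181192/1976545]
step 1: P' = (I − K·H)·P̄ = [4601777/1976545 2854476/1976545; 2854476/1976545 1977528/1976545]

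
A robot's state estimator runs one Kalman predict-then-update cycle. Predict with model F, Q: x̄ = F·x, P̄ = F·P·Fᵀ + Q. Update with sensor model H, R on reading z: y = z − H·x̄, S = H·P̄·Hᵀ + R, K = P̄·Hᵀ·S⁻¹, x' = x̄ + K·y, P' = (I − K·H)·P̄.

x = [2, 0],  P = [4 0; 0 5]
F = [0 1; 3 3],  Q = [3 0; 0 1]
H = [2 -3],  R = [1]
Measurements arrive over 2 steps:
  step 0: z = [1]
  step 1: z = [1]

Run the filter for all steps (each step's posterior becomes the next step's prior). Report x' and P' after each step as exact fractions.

step 0: x' = [-551/591, -186/197], P' = [3887/591 867/197; 867/197 602/197]
step 1: x' = [-82484/248023, -138583/248023], P' = [906062/248023 607653/248023; 607653/248023 435046/248023]

step 0: x̄ = F·x = [0, 6]
step 0: P̄ = F·P·Fᵀ + Q = [8 15; 15 82]
step 0: y = z − H·x̄ = [19]
step 0: S = H·P̄·Hᵀ + R = [591]
step 0: K = P̄·Hᵀ·S⁻¹ = [-29/591; -72/197]
step 0: x' = x̄ + K·y = [-551/591, -186/197]
step 0: P' = (I − K·H)·P̄ = [3887/591 867/197; 867/197 602/197]
step 1: x̄ = F·x = [-186/197, -1109/197]
step 1: P̄ = F·P·Fᵀ + Q = [1193/197 4407/197; 4407/197 32882/197]
step 1: y = z − H·x̄ = [-14]
step 1: S = H·P̄·Hᵀ + R = [1259]
step 1: K = P̄·Hᵀ·S⁻¹ = [-55/1259; -456/1259]
step 1: x' = x̄ + K·y = [-82484/248023, -138583/248023]
step 1: P' = (I − K·H)·P̄ = [906062/248023 607653/248023; 607653/248023 435046/248023]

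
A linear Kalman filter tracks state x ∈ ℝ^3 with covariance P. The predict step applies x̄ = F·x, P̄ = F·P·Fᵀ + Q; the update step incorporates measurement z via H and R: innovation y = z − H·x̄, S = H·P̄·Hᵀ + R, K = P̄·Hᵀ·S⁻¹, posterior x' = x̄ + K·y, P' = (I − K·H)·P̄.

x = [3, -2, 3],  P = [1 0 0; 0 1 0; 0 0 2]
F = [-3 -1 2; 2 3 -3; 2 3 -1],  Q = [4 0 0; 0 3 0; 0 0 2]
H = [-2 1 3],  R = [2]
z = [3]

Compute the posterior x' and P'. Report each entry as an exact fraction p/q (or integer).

x' = [-2607/631, -3152/631, -69/631]
P' = [3066/631 581/631 1781/631; 581/631 3765/631 -779/631; 1781/631 -779/631 1511/631]

x̄ = F·x = [-1, -9, -3]
P̄ = F·P·Fᵀ + Q = [22 -21 -13; -21 34 19; -13 19 17]
y = z − H·x̄ = [19]
S = H·P̄·Hᵀ + R = [631]
K = P̄·Hᵀ·S⁻¹ = [-104/631; 133/631; 96/631]
x' = x̄ + K·y = [-2607/631, -3152/631, -69/631]
P' = (I − K·H)·P̄ = [3066/631 581/631 1781/631; 581/631 3765/631 -779/631; 1781/631 -779/631 1511/631]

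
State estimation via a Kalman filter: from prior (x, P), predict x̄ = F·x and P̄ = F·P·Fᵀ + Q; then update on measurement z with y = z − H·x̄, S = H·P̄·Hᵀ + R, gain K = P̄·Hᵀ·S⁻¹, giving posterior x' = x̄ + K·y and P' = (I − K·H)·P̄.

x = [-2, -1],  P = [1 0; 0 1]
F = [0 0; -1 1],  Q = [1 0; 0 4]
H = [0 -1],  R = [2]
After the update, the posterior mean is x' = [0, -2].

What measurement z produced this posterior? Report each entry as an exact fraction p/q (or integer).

z = [3]

x̄ = F·x = [0, 1]
P̄ = F·P·Fᵀ + Q = [1 0; 0 6]
S = H·P̄·Hᵀ + R = [8]
K = P̄·Hᵀ·S⁻¹ = [0; -3/4]
x' − x̄ = [0, -3] = K·y
y = (KᵀK)⁻¹·Kᵀ·(x' − x̄) = [4]
z = y + H·x̄ = [4] + [-1] = [3]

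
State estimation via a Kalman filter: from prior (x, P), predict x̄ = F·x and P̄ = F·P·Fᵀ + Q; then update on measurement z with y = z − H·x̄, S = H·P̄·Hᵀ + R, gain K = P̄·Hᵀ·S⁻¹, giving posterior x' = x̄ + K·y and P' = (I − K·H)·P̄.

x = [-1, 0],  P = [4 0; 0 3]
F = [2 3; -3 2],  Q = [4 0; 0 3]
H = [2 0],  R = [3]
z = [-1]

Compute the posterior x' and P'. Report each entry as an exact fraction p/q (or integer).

x' = [-100/191, 537/191]
P' = [141/191 -18/191; -18/191 9597/191]

x̄ = F·x = [-2, 3]
P̄ = F·P·Fᵀ + Q = [47 -6; -6 51]
y = z − H·x̄ = [3]
S = H·P̄·Hᵀ + R = [191]
K = P̄·Hᵀ·S⁻¹ = [94/191; -12/191]
x' = x̄ + K·y = [-100/191, 537/191]
P' = (I − K·H)·P̄ = [141/191 -18/191; -18/191 9597/191]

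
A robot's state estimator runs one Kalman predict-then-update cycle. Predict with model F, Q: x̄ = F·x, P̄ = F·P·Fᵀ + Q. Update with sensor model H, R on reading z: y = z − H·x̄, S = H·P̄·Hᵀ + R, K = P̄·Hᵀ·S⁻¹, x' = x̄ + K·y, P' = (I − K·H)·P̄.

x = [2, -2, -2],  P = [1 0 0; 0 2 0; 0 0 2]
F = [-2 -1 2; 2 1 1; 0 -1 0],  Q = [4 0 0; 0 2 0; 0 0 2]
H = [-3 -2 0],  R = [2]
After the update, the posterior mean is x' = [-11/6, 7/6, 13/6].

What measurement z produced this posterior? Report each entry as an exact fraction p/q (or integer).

x̄ = F·x = [-6, 0, 2]
P̄ = F·P·Fᵀ + Q = [18 -2 2; -2 10 -2; 2 -2 4]
S = H·P̄·Hᵀ + R = [180]
K = P̄·Hᵀ·S⁻¹ = [-5/18; -7/90; -1/90]
x' − x̄ = [25/6, 7/6, 1/6] = K·y
y = (KᵀK)⁻¹·Kᵀ·(x' − x̄) = [-15]
z = y + H·x̄ = [-15] + [18] = [3]

z = [3]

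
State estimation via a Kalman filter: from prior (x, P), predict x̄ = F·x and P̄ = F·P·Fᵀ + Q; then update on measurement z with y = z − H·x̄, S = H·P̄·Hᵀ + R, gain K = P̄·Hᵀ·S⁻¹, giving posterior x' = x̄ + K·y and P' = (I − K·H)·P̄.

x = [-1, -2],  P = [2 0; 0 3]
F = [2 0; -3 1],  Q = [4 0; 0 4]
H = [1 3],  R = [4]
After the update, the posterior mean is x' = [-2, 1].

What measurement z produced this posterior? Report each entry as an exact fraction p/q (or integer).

z = [1]

x̄ = F·x = [-2, 1]
P̄ = F·P·Fᵀ + Q = [12 -12; -12 25]
S = H·P̄·Hᵀ + R = [169]
K = P̄·Hᵀ·S⁻¹ = [-24/169; 63/169]
x' − x̄ = [0, 0] = K·y
y = (KᵀK)⁻¹·Kᵀ·(x' − x̄) = [0]
z = y + H·x̄ = [0] + [1] = [1]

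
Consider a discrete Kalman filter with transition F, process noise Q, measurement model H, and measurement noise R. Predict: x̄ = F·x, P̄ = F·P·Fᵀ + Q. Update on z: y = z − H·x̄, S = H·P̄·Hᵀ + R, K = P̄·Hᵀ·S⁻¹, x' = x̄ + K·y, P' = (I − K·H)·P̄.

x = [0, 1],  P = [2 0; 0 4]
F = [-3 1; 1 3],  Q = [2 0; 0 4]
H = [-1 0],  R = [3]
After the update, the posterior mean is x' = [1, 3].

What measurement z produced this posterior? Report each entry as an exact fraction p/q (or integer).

z = [-1]

x̄ = F·x = [1, 3]
P̄ = F·P·Fᵀ + Q = [24 6; 6 42]
S = H·P̄·Hᵀ + R = [27]
K = P̄·Hᵀ·S⁻¹ = [-8/9; -2/9]
x' − x̄ = [0, 0] = K·y
y = (KᵀK)⁻¹·Kᵀ·(x' − x̄) = [0]
z = y + H·x̄ = [0] + [-1] = [-1]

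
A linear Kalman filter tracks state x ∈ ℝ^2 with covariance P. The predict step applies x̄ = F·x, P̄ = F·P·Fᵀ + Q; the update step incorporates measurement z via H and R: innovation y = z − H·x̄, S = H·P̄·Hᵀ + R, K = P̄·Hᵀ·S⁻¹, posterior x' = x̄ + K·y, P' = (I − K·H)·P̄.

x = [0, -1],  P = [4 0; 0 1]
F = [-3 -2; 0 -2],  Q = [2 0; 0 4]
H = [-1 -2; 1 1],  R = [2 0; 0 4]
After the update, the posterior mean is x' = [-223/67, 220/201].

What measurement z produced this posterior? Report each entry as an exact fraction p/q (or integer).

z = [1, -3]

x̄ = F·x = [2, 2]
P̄ = F·P·Fᵀ + Q = [42 4; 4 8]
S = H·P̄·Hᵀ + R = [92 -70; -70 62]
K = P̄·Hᵀ·S⁻¹ = [10/67 61/67; -100/201 -74/201]
x' − x̄ = [-357/67, -182/201] = K·y
y = (KᵀK)⁻¹·Kᵀ·(x' − x̄) = [7, -7]
z = y + H·x̄ = [7, -7] + [-6, 4] = [1, -3]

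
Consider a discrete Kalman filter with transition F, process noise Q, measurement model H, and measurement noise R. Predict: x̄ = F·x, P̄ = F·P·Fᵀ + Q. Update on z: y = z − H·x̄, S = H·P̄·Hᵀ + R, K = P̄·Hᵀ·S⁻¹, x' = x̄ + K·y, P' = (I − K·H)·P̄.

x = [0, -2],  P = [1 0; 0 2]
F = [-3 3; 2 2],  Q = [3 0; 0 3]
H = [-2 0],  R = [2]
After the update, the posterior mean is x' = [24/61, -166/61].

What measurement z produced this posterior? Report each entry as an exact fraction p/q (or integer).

x̄ = F·x = [-6, -4]
P̄ = F·P·Fᵀ + Q = [30 6; 6 15]
S = H·P̄·Hᵀ + R = [122]
K = P̄·Hᵀ·S⁻¹ = [-30/61; -6/61]
x' − x̄ = [390/61, 78/61] = K·y
y = (KᵀK)⁻¹·Kᵀ·(x' − x̄) = [-13]
z = y + H·x̄ = [-13] + [12] = [-1]

z = [-1]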